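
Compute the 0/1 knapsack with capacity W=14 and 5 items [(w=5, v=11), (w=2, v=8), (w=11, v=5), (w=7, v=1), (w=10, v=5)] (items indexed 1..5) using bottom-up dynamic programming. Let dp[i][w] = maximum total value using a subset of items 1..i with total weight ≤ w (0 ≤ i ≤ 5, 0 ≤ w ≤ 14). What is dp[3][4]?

i\w   0   1   2   3   4   5   6   7   8   9  10  11  12  13  14
  0   0   0   0   0   0   0   0   0   0   0   0   0   0   0   0
  1   0   0   0   0   0  11  11  11  11  11  11  11  11  11  11
  2   0   0   8   8   8  11  11  19  19  19  19  19  19  19  19
  3   0   0   8   8   8  11  11  19  19  19  19  19  19  19  19
  4   0   0   8   8   8  11  11  19  19  19  19  19  19  19  20
  5   0   0   8   8   8  11  11  19  19  19  19  19  19  19  20

8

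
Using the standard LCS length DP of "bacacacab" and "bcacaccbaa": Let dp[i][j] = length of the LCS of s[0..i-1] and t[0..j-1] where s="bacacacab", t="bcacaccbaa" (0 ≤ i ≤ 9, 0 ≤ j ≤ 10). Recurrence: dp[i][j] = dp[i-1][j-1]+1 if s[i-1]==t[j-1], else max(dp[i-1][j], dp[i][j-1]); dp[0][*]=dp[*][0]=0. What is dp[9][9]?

7

   ''  b  c  a  c  a  c  c  b  a  a
''  0  0  0  0  0  0  0  0  0  0  0
 b  0  1  1  1  1  1  1  1  1  1  1
 a  0  1  1  2  2  2  2  2  2  2  2
 c  0  1  2  2  3  3  3  3  3  3  3
 a  0  1  2  3  3  4  4  4  4  4  4
 c  0  1  2  3  4  4  5  5  5  5  5
 a  0  1  2  3  4  5  5  5  5  6  6
 c  0  1  2  3  4  5  6  6  6  6  6
 a  0  1  2  3  4  5  6  6  6  7  7
 b  0  1  2  3  4  5  6  6  7  7  7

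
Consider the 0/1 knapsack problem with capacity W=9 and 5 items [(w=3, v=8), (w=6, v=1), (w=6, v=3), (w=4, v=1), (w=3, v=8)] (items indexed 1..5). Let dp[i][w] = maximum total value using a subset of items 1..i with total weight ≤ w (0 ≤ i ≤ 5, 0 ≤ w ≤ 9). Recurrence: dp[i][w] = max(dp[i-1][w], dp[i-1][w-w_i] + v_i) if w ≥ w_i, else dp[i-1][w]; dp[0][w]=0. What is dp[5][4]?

8

i\w   0   1   2   3   4   5   6   7   8   9
  0   0   0   0   0   0   0   0   0   0   0
  1   0   0   0   8   8   8   8   8   8   8
  2   0   0   0   8   8   8   8   8   8   9
  3   0   0   0   8   8   8   8   8   8  11
  4   0   0   0   8   8   8   8   9   9  11
  5   0   0   0   8   8   8  16  16  16  16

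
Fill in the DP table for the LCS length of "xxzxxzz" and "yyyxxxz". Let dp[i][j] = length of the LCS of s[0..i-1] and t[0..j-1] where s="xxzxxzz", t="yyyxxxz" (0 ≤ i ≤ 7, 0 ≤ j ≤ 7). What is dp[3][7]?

   ''  y  y  y  x  x  x  z
''  0  0  0  0  0  0  0  0
 x  0  0  0  0  1  1  1  1
 x  0  0  0  0  1  2  2  2
 z  0  0  0  0  1  2  2  3
 x  0  0  0  0  1  2  3  3
 x  0  0  0  0  1  2  3  3
 z  0  0  0  0  1  2  3  4
 z  0  0  0  0  1  2  3  4

3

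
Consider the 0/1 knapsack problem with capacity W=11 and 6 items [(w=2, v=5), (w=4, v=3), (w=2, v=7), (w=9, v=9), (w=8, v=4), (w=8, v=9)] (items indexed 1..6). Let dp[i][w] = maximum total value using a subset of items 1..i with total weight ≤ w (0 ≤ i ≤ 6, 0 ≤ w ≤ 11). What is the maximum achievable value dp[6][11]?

16

i\w   0   1   2   3   4   5   6   7   8   9  10  11
  0   0   0   0   0   0   0   0   0   0   0   0   0
  1   0   0   5   5   5   5   5   5   5   5   5   5
  2   0   0   5   5   5   5   8   8   8   8   8   8
  3   0   0   7   7  12  12  12  12  15  15  15  15
  4   0   0   7   7  12  12  12  12  15  15  15  16
  5   0   0   7   7  12  12  12  12  15  15  15  16
  6   0   0   7   7  12  12  12  12  15  15  16  16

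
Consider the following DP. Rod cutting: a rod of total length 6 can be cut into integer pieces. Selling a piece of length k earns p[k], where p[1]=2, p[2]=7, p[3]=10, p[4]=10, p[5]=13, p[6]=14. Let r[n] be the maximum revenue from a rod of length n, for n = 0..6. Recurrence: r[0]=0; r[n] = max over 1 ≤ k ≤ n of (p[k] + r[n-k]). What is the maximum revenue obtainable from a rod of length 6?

21

   n    0    1    2    3    4    5    6
r[n]    0    2    7   10   14   17   21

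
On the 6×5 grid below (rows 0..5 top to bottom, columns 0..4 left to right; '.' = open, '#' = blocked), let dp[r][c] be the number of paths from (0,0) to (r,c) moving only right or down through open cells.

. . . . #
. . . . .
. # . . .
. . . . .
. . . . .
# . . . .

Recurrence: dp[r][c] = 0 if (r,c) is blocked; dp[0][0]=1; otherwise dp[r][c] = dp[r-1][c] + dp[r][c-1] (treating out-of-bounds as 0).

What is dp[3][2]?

4

r\c   0   1   2   3   4
  0   1   1   1   1   0
  1   1   2   3   4   4
  2   1   0   3   7  11
  3   1   1   4  11  22
  4   1   2   6  17  39
  5   0   2   8  25  64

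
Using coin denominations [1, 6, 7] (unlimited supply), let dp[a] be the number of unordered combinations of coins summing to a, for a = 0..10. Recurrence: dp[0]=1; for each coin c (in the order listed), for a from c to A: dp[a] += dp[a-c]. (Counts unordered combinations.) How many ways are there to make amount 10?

3

after  coin     0     1     2     3     4     5     6     7     8     9    10
          1     1     1     1     1     1     1     1     1     1     1     1
          6     1     1     1     1     1     1     2     2     2     2     2
          7     1     1     1     1     1     1     2     3     3     3     3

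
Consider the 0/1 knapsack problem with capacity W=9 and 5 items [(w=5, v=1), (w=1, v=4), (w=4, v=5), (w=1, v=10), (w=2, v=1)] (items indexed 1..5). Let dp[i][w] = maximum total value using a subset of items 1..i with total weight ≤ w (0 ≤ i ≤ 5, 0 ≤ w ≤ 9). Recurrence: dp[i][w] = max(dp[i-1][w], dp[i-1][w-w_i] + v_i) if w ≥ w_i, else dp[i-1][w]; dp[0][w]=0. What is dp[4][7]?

19

i\w   0   1   2   3   4   5   6   7   8   9
  0   0   0   0   0   0   0   0   0   0   0
  1   0   0   0   0   0   1   1   1   1   1
  2   0   4   4   4   4   4   5   5   5   5
  3   0   4   4   4   5   9   9   9   9   9
  4   0  10  14  14  14  15  19  19  19  19
  5   0  10  14  14  15  15  19  19  20  20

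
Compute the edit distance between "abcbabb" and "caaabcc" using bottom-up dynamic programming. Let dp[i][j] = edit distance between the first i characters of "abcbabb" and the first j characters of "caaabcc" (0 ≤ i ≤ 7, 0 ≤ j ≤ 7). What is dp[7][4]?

5

   ''  c  a  a  a  b  c  c
''  0  1  2  3  4  5  6  7
 a  1  1  1  2  3  4  5  6
 b  2  2  2  2  3  3  4  5
 c  3  2  3  3  3  4  3  4
 b  4  3  3  4  4  3  4  4
 a  5  4  3  3  4  4  4  5
 b  6  5  4  4  4  4  5  5
 b  7  6  5  5  5  4  5  6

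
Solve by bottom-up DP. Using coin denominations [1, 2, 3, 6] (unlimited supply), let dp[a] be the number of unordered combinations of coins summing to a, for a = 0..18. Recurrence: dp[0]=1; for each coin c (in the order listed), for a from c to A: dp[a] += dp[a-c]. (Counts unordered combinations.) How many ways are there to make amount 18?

after  coin     0     1     2     3     4     5     6     7     8     9    10    11    12    13    14    15    16    17    18
          1     1     1     1     1     1     1     1     1     1     1     1     1     1     1     1     1     1     1     1
          2     1     1     2     2     3     3     4     4     5     5     6     6     7     7     8     8     9     9    10
          3     1     1     2     3     4     5     7     8    10    12    14    16    19    21    24    27    30    33    37
          6     1     1     2     3     4     5     8     9    12    15    18    21    27    30    36    42    48    54    64

64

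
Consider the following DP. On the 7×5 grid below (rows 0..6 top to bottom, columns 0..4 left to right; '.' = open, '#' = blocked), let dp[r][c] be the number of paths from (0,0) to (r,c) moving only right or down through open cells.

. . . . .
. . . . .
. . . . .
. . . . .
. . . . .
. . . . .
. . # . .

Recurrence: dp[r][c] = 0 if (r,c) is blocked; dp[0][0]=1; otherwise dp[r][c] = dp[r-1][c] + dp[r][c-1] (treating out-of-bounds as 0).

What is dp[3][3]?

20

r\c   0   1   2   3   4
  0   1   1   1   1   1
  1   1   2   3   4   5
  2   1   3   6  10  15
  3   1   4  10  20  35
  4   1   5  15  35  70
  5   1   6  21  56 126
  6   1   7   0  56 182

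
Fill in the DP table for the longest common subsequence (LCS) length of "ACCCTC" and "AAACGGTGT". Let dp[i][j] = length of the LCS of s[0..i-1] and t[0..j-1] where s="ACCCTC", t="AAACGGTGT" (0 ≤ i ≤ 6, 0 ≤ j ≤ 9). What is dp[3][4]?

   ''  A  A  A  C  G  G  T  G  T
''  0  0  0  0  0  0  0  0  0  0
 A  0  1  1  1  1  1  1  1  1  1
 C  0  1  1  1  2  2  2  2  2  2
 C  0  1  1  1  2  2  2  2  2  2
 C  0  1  1  1  2  2  2  2  2  2
 T  0  1  1  1  2  2  2  3  3  3
 C  0  1  1  1  2  2  2  3  3  3

2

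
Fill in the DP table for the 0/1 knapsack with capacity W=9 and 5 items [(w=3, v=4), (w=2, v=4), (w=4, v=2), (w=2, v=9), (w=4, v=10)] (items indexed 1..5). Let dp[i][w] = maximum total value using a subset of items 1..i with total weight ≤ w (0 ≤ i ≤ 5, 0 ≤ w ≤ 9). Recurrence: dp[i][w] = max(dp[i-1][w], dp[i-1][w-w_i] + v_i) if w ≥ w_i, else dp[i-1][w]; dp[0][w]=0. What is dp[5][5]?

13

i\w   0   1   2   3   4   5   6   7   8   9
  0   0   0   0   0   0   0   0   0   0   0
  1   0   0   0   4   4   4   4   4   4   4
  2   0   0   4   4   4   8   8   8   8   8
  3   0   0   4   4   4   8   8   8   8  10
  4   0   0   9   9  13  13  13  17  17  17
  5   0   0   9   9  13  13  19  19  23  23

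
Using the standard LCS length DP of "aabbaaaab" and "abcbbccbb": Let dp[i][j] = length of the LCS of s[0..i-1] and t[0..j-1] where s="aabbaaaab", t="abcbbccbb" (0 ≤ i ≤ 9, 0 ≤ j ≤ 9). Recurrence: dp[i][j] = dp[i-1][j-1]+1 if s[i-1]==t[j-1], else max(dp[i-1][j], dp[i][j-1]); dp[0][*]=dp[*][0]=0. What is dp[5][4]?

   ''  a  b  c  b  b  c  c  b  b
''  0  0  0  0  0  0  0  0  0  0
 a  0  1  1  1  1  1  1  1  1  1
 a  0  1  1  1  1  1  1  1  1  1
 b  0  1  2  2  2  2  2  2  2  2
 b  0  1  2  2  3  3  3  3  3  3
 a  0  1  2  2  3  3  3  3  3  3
 a  0  1  2  2  3  3  3  3  3  3
 a  0  1  2  2  3  3  3  3  3  3
 a  0  1  2  2  3  3  3  3  3  3
 b  0  1  2  2  3  4  4  4  4  4

3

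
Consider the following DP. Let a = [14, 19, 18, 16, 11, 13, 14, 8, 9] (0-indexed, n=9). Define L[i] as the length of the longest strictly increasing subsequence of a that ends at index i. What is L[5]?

2

   i    0    1    2    3    4    5    6    7    8
a[i]   14   19   18   16   11   13   14    8    9
L[i]    1    2    2    2    1    2    3    1    2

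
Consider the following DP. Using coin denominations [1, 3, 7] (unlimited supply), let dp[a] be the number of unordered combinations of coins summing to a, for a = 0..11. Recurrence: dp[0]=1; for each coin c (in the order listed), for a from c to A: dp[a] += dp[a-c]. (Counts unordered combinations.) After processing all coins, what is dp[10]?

6

after  coin     0     1     2     3     4     5     6     7     8     9    10    11
          1     1     1     1     1     1     1     1     1     1     1     1     1
          3     1     1     1     2     2     2     3     3     3     4     4     4
          7     1     1     1     2     2     2     3     4     4     5     6     6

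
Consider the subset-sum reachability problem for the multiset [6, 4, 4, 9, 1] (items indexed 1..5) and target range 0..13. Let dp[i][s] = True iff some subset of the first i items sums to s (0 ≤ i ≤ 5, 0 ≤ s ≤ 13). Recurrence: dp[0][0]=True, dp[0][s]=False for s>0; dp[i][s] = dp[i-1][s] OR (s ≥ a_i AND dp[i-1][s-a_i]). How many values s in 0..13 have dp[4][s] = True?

7

i\s   0   1   2   3   4   5   6   7   8   9  10  11  12  13
  0   T   F   F   F   F   F   F   F   F   F   F   F   F   F
  1   T   F   F   F   F   F   T   F   F   F   F   F   F   F
  2   T   F   F   F   T   F   T   F   F   F   T   F   F   F
  3   T   F   F   F   T   F   T   F   T   F   T   F   F   F
  4   T   F   F   F   T   F   T   F   T   T   T   F   F   T
  5   T   T   F   F   T   T   T   T   T   T   T   T   F   T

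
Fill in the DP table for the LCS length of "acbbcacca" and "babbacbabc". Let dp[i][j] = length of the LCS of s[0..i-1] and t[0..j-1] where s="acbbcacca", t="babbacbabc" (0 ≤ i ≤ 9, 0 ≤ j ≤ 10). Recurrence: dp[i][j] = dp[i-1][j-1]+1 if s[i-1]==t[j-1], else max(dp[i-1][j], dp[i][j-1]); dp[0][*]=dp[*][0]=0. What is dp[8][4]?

3

   ''  b  a  b  b  a  c  b  a  b  c
''  0  0  0  0  0  0  0  0  0  0  0
 a  0  0  1  1  1  1  1  1  1  1  1
 c  0  0  1  1  1  1  2  2  2  2  2
 b  0  1  1  2  2  2  2  3  3  3  3
 b  0  1  1  2  3  3  3  3  3  4  4
 c  0  1  1  2  3  3  4  4  4  4  5
 a  0  1  2  2  3  4  4  4  5  5  5
 c  0  1  2  2  3  4  5  5  5  5  6
 c  0  1  2  2  3  4  5  5  5  5  6
 a  0  1  2  2  3  4  5  5  6  6  6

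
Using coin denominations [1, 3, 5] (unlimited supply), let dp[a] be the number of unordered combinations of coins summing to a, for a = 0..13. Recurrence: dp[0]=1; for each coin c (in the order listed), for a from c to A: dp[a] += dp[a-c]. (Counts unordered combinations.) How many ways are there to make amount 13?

after  coin     0     1     2     3     4     5     6     7     8     9    10    11    12    13
          1     1     1     1     1     1     1     1     1     1     1     1     1     1     1
          3     1     1     1     2     2     2     3     3     3     4     4     4     5     5
          5     1     1     1     2     2     3     4     4     5     6     7     8     9    10

10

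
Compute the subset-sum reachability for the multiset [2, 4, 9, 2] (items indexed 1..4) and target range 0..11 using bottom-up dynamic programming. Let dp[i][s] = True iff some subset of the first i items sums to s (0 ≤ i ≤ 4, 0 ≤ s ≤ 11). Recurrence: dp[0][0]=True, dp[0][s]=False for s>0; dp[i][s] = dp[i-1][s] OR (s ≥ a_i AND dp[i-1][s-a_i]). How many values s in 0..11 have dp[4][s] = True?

i\s   0   1   2   3   4   5   6   7   8   9  10  11
  0   T   F   F   F   F   F   F   F   F   F   F   F
  1   T   F   T   F   F   F   F   F   F   F   F   F
  2   T   F   T   F   T   F   T   F   F   F   F   F
  3   T   F   T   F   T   F   T   F   F   T   F   T
  4   T   F   T   F   T   F   T   F   T   T   F   T

7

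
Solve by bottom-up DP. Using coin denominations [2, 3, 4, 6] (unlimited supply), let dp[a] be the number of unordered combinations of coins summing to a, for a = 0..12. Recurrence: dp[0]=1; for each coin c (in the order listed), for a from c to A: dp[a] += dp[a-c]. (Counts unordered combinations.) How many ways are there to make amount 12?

11

after  coin     0     1     2     3     4     5     6     7     8     9    10    11    12
          2     1     0     1     0     1     0     1     0     1     0     1     0     1
          3     1     0     1     1     1     1     2     1     2     2     2     2     3
          4     1     0     1     1     2     1     3     2     4     3     5     4     7
          6     1     0     1     1     2     1     4     2     5     4     7     5    11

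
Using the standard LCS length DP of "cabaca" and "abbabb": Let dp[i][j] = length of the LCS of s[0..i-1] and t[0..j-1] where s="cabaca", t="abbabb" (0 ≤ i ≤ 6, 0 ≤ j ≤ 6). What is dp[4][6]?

3

   ''  a  b  b  a  b  b
''  0  0  0  0  0  0  0
 c  0  0  0  0  0  0  0
 a  0  1  1  1  1  1  1
 b  0  1  2  2  2  2  2
 a  0  1  2  2  3  3  3
 c  0  1  2  2  3  3  3
 a  0  1  2  2  3  3  3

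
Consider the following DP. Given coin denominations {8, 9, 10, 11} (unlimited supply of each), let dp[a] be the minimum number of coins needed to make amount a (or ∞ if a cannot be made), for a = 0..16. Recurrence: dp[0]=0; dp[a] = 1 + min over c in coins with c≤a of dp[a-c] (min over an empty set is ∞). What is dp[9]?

 a  0  1  2  3  4  5  6  7  8  9 10 11 12 13 14 15 16
dp  0  -  -  -  -  -  -  -  1  1  1  1  -  -  -  -  2
(- denotes ∞ / unreachable)

1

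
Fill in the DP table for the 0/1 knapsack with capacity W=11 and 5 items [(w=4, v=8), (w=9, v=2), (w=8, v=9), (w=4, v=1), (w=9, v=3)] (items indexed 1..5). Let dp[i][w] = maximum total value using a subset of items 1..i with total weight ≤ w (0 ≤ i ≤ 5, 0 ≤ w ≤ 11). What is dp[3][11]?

9

i\w   0   1   2   3   4   5   6   7   8   9  10  11
  0   0   0   0   0   0   0   0   0   0   0   0   0
  1   0   0   0   0   8   8   8   8   8   8   8   8
  2   0   0   0   0   8   8   8   8   8   8   8   8
  3   0   0   0   0   8   8   8   8   9   9   9   9
  4   0   0   0   0   8   8   8   8   9   9   9   9
  5   0   0   0   0   8   8   8   8   9   9   9   9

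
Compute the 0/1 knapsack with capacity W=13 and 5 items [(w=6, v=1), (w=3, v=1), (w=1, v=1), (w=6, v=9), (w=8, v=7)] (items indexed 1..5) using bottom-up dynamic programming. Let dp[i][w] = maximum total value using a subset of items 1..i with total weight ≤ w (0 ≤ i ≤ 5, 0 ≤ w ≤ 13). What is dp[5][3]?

i\w   0   1   2   3   4   5   6   7   8   9  10  11  12  13
  0   0   0   0   0   0   0   0   0   0   0   0   0   0   0
  1   0   0   0   0   0   0   1   1   1   1   1   1   1   1
  2   0   0   0   1   1   1   1   1   1   2   2   2   2   2
  3   0   1   1   1   2   2   2   2   2   2   3   3   3   3
  4   0   1   1   1   2   2   9  10  10  10  11  11  11  11
  5   0   1   1   1   2   2   9  10  10  10  11  11  11  11

1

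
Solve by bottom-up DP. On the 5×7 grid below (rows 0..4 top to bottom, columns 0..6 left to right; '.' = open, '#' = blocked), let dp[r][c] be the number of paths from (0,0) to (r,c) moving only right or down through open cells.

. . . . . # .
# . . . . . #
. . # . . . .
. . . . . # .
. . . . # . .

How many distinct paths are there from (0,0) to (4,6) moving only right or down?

11

r\c   0   1   2   3   4   5   6
  0   1   1   1   1   1   0   0
  1   0   1   2   3   4   4   0
  2   0   1   0   3   7  11  11
  3   0   1   1   4  11   0  11
  4   0   1   2   6   0   0  11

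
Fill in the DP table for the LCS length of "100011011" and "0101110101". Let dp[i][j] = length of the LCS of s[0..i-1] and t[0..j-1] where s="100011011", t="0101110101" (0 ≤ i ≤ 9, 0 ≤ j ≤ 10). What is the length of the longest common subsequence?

7

   ''  0  1  0  1  1  1  0  1  0  1
''  0  0  0  0  0  0  0  0  0  0  0
 1  0  0  1  1  1  1  1  1  1  1  1
 0  0  1  1  2  2  2  2  2  2  2  2
 0  0  1  1  2  2  2  2  3  3  3  3
 0  0  1  1  2  2  2  2  3  3  4  4
 1  0  1  2  2  3  3  3  3  4  4  5
 1  0  1  2  2  3  4  4  4  4  4  5
 0  0  1  2  3  3  4  4  5  5  5  5
 1  0  1  2  3  4  4  5  5  6  6  6
 1  0  1  2  3  4  5  5  5  6  6  7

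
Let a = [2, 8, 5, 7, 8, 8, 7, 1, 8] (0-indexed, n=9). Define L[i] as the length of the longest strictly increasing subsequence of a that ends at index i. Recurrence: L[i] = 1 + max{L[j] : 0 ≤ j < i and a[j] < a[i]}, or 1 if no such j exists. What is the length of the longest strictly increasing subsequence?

4

   i    0    1    2    3    4    5    6    7    8
a[i]    2    8    5    7    8    8    7    1    8
L[i]    1    2    2    3    4    4    3    1    4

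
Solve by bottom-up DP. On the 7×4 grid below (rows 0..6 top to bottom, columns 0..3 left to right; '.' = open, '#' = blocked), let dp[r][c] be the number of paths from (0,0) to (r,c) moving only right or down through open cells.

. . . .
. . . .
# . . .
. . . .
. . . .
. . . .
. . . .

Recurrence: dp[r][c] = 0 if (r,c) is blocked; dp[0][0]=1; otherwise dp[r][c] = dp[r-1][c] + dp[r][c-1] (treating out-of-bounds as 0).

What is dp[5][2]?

11

r\c   0   1   2   3
  0   1   1   1   1
  1   1   2   3   4
  2   0   2   5   9
  3   0   2   7  16
  4   0   2   9  25
  5   0   2  11  36
  6   0   2  13  49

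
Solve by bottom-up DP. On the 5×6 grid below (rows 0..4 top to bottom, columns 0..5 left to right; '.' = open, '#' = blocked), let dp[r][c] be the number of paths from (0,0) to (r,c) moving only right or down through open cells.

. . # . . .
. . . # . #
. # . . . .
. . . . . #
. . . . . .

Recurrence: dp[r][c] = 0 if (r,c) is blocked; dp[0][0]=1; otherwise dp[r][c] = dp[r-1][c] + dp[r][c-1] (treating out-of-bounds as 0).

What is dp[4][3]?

r\c   0   1   2   3   4   5
  0   1   1   0   0   0   0
  1   1   2   2   0   0   0
  2   1   0   2   2   2   2
  3   1   1   3   5   7   0
  4   1   2   5  10  17  17

10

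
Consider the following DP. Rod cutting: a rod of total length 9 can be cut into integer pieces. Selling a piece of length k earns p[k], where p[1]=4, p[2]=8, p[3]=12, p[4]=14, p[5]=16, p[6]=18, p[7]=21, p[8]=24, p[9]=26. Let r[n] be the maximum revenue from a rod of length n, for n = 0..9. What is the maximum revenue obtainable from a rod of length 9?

   n    0    1    2    3    4    5    6    7    8    9
r[n]    0    4    8   12   16   20   24   28   32   36

36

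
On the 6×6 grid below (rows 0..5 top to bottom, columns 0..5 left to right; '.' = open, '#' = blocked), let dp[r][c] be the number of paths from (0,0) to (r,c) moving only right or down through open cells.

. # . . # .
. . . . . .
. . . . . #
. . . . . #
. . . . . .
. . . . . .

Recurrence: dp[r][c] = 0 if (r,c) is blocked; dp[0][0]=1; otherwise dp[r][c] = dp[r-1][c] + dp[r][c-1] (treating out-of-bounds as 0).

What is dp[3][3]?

10

r\c   0   1   2   3   4   5
  0   1   0   0   0   0   0
  1   1   1   1   1   1   1
  2   1   2   3   4   5   0
  3   1   3   6  10  15   0
  4   1   4  10  20  35  35
  5   1   5  15  35  70 105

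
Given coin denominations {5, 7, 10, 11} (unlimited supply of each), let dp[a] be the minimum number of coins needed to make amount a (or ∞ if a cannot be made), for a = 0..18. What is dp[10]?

1

 a  0  1  2  3  4  5  6  7  8  9 10 11 12 13 14 15 16 17 18
dp  0  -  -  -  -  1  -  1  -  -  1  1  2  -  2  2  2  2  2
(- denotes ∞ / unreachable)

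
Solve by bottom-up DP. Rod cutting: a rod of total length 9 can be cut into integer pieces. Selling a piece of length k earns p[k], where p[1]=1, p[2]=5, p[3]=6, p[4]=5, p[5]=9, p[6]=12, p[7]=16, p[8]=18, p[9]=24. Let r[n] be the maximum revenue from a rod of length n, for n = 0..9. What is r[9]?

   n    0    1    2    3    4    5    6    7    8    9
r[n]    0    1    5    6   10   11   15   16   20   24

24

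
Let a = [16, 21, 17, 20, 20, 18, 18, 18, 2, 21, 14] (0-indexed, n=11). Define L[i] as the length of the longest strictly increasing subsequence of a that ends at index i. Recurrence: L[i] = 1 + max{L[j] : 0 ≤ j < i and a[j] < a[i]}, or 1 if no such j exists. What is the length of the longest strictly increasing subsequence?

   i    0    1    2    3    4    5    6    7    8    9   10
a[i]   16   21   17   20   20   18   18   18    2   21   14
L[i]    1    2    2    3    3    3    3    3    1    4    2

4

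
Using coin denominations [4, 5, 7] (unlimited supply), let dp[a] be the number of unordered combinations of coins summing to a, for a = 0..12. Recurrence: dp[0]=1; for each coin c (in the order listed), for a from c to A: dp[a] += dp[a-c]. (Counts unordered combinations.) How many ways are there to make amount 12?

after  coin     0     1     2     3     4     5     6     7     8     9    10    11    12
          4     1     0     0     0     1     0     0     0     1     0     0     0     1
          5     1     0     0     0     1     1     0     0     1     1     1     0     1
          7     1     0     0     0     1     1     0     1     1     1     1     1     2

2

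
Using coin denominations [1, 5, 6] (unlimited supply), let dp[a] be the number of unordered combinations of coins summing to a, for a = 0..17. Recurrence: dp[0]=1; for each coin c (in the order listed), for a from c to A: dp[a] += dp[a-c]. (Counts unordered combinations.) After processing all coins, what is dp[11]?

5

after  coin     0     1     2     3     4     5     6     7     8     9    10    11    12    13    14    15    16    17
          1     1     1     1     1     1     1     1     1     1     1     1     1     1     1     1     1     1     1
          5     1     1     1     1     1     2     2     2     2     2     3     3     3     3     3     4     4     4
          6     1     1     1     1     1     2     3     3     3     3     4     5     6     6     6     7     8     9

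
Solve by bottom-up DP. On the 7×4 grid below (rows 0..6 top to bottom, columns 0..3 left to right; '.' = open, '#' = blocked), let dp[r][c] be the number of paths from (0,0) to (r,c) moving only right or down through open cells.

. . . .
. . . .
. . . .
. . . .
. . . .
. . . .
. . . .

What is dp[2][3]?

10

r\c   0   1   2   3
  0   1   1   1   1
  1   1   2   3   4
  2   1   3   6  10
  3   1   4  10  20
  4   1   5  15  35
  5   1   6  21  56
  6   1   7  28  84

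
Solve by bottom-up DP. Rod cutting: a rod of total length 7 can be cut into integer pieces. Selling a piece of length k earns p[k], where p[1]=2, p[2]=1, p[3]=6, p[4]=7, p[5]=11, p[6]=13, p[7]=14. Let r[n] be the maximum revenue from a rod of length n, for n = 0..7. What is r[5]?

11

   n    0    1    2    3    4    5    6    7
r[n]    0    2    4    6    8   11   13   15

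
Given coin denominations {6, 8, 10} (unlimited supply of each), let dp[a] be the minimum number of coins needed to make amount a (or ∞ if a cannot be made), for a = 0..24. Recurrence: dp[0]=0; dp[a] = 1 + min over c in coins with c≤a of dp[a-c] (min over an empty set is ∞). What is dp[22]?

 a  0  1  2  3  4  5  6  7  8  9 10 11 12 13 14 15 16 17 18 19 20 21 22 23 24
dp  0  -  -  -  -  -  1  -  1  -  1  -  2  -  2  -  2  -  2  -  2  -  3  -  3
(- denotes ∞ / unreachable)

3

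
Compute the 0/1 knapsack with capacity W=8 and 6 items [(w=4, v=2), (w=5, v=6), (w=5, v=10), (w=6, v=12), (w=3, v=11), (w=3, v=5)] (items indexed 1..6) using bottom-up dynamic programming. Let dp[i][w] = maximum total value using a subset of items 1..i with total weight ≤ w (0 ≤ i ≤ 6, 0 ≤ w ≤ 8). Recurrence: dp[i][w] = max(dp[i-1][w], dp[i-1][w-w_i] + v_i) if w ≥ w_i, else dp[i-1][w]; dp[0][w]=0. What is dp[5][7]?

i\w   0   1   2   3   4   5   6   7   8
  0   0   0   0   0   0   0   0   0   0
  1   0   0   0   0   2   2   2   2   2
  2   0   0   0   0   2   6   6   6   6
  3   0   0   0   0   2  10  10  10  10
  4   0   0   0   0   2  10  12  12  12
  5   0   0   0  11  11  11  12  13  21
  6   0   0   0  11  11  11  16  16  21

13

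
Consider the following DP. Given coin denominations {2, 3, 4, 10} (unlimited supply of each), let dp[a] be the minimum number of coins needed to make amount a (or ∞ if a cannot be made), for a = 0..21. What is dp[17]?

3

 a  0  1  2  3  4  5  6  7  8  9 10 11 12 13 14 15 16 17 18 19 20 21
dp  0  -  1  1  1  2  2  2  2  3  1  3  2  2  2  3  3  3  3  4  2  4
(- denotes ∞ / unreachable)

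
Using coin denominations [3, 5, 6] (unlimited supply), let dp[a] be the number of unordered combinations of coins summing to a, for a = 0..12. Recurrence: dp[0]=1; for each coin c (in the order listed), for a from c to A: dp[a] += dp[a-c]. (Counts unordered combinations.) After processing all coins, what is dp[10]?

after  coin     0     1     2     3     4     5     6     7     8     9    10    11    12
          3     1     0     0     1     0     0     1     0     0     1     0     0     1
          5     1     0     0     1     0     1     1     0     1     1     1     1     1
          6     1     0     0     1     0     1     2     0     1     2     1     2     3

1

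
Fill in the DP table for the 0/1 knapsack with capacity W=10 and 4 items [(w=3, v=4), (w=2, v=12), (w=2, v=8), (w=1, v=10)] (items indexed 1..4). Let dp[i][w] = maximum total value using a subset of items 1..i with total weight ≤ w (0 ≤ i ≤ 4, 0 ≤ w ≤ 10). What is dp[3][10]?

i\w   0   1   2   3   4   5   6   7   8   9  10
  0   0   0   0   0   0   0   0   0   0   0   0
  1   0   0   0   4   4   4   4   4   4   4   4
  2   0   0  12  12  12  16  16  16  16  16  16
  3   0   0  12  12  20  20  20  24  24  24  24
  4   0  10  12  22  22  30  30  30  34  34  34

24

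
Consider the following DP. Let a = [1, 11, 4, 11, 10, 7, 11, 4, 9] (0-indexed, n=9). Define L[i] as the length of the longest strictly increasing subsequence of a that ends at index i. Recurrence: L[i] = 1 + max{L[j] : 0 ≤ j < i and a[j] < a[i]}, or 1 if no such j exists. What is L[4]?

   i    0    1    2    3    4    5    6    7    8
a[i]    1   11    4   11   10    7   11    4    9
L[i]    1    2    2    3    3    3    4    2    4

3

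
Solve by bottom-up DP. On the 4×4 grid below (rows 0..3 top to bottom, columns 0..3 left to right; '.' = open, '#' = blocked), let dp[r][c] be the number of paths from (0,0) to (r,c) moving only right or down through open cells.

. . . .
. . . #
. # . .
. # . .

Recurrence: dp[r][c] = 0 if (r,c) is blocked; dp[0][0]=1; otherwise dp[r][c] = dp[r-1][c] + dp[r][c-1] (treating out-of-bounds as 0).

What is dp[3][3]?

6

r\c   0   1   2   3
  0   1   1   1   1
  1   1   2   3   0
  2   1   0   3   3
  3   1   0   3   6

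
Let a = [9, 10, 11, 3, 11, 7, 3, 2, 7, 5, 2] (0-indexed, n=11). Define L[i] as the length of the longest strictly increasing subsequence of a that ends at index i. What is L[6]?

1

   i    0    1    2    3    4    5    6    7    8    9   10
a[i]    9   10   11    3   11    7    3    2    7    5    2
L[i]    1    2    3    1    3    2    1    1    2    2    1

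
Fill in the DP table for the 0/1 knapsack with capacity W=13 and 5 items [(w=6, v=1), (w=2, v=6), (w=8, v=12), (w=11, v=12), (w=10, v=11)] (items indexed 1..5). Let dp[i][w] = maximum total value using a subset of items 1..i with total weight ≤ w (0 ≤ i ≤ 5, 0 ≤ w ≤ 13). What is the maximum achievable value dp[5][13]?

i\w   0   1   2   3   4   5   6   7   8   9  10  11  12  13
  0   0   0   0   0   0   0   0   0   0   0   0   0   0   0
  1   0   0   0   0   0   0   1   1   1   1   1   1   1   1
  2   0   0   6   6   6   6   6   6   7   7   7   7   7   7
  3   0   0   6   6   6   6   6   6  12  12  18  18  18  18
  4   0   0   6   6   6   6   6   6  12  12  18  18  18  18
  5   0   0   6   6   6   6   6   6  12  12  18  18  18  18

18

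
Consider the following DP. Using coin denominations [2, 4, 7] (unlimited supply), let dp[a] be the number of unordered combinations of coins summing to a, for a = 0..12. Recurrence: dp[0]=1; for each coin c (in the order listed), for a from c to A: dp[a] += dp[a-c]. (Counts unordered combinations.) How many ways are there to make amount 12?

after  coin     0     1     2     3     4     5     6     7     8     9    10    11    12
          2     1     0     1     0     1     0     1     0     1     0     1     0     1
          4     1     0     1     0     2     0     2     0     3     0     3     0     4
          7     1     0     1     0     2     0     2     1     3     1     3     2     4

4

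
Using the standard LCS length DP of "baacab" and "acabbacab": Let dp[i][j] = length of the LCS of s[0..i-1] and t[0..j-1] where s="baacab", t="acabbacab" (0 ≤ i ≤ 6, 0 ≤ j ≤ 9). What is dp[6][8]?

   ''  a  c  a  b  b  a  c  a  b
''  0  0  0  0  0  0  0  0  0  0
 b  0  0  0  0  1  1  1  1  1  1
 a  0  1  1  1  1  1  2  2  2  2
 a  0  1  1  2  2  2  2  2  3  3
 c  0  1  2  2  2  2  2  3  3  3
 a  0  1  2  3  3  3  3  3  4  4
 b  0  1  2  3  4  4  4  4  4  5

4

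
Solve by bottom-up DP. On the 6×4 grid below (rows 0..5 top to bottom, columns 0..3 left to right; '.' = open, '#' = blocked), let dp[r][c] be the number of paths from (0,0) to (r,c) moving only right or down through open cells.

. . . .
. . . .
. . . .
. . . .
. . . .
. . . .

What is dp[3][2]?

r\c   0   1   2   3
  0   1   1   1   1
  1   1   2   3   4
  2   1   3   6  10
  3   1   4  10  20
  4   1   5  15  35
  5   1   6  21  56

10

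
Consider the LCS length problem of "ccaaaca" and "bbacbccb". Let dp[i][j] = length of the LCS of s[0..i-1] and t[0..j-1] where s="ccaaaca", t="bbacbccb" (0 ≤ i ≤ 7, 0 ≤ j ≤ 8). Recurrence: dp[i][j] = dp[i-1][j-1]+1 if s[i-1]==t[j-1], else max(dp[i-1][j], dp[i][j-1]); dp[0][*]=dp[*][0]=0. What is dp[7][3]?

   ''  b  b  a  c  b  c  c  b
''  0  0  0  0  0  0  0  0  0
 c  0  0  0  0  1  1  1  1  1
 c  0  0  0  0  1  1  2  2  2
 a  0  0  0  1  1  1  2  2  2
 a  0  0  0  1  1  1  2  2  2
 a  0  0  0  1  1  1  2  2  2
 c  0  0  0  1  2  2  2  3  3
 a  0  0  0  1  2  2  2  3  3

1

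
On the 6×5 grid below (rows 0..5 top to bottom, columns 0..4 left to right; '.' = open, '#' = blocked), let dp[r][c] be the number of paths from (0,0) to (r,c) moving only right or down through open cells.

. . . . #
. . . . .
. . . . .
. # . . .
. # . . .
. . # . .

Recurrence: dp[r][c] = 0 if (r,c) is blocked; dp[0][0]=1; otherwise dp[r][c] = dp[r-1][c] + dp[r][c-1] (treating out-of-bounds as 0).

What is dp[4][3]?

22

r\c   0   1   2   3   4
  0   1   1   1   1   0
  1   1   2   3   4   4
  2   1   3   6  10  14
  3   1   0   6  16  30
  4   1   0   6  22  52
  5   1   1   0  22  74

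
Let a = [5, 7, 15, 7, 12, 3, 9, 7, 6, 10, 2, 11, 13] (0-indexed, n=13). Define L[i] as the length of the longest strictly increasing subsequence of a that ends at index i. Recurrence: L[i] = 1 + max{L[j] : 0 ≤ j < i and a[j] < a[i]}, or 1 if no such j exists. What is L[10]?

   i    0    1    2    3    4    5    6    7    8    9   10   11   12
a[i]    5    7   15    7   12    3    9    7    6   10    2   11   13
L[i]    1    2    3    2    3    1    3    2    2    4    1    5    6

1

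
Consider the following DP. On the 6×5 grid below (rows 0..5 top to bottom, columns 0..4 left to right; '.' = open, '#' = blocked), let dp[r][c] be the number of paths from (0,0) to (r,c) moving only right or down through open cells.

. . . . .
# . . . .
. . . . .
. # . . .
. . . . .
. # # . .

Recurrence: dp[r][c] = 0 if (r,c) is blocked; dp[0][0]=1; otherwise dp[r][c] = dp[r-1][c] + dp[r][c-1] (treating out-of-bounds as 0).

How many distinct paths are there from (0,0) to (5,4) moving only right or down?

43

r\c   0   1   2   3   4
  0   1   1   1   1   1
  1   0   1   2   3   4
  2   0   1   3   6  10
  3   0   0   3   9  19
  4   0   0   3  12  31
  5   0   0   0  12  43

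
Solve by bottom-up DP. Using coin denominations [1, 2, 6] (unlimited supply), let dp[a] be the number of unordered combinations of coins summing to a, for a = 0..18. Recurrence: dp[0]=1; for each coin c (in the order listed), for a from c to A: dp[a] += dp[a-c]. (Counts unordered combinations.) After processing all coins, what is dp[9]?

7

after  coin     0     1     2     3     4     5     6     7     8     9    10    11    12    13    14    15    16    17    18
          1     1     1     1     1     1     1     1     1     1     1     1     1     1     1     1     1     1     1     1
          2     1     1     2     2     3     3     4     4     5     5     6     6     7     7     8     8     9     9    10
          6     1     1     2     2     3     3     5     5     7     7     9     9    12    12    15    15    18    18    22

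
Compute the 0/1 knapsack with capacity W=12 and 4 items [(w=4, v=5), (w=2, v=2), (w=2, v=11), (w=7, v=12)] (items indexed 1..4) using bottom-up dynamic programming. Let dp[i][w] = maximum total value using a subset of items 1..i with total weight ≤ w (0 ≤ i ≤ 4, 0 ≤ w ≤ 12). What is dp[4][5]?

i\w   0   1   2   3   4   5   6   7   8   9  10  11  12
  0   0   0   0   0   0   0   0   0   0   0   0   0   0
  1   0   0   0   0   5   5   5   5   5   5   5   5   5
  2   0   0   2   2   5   5   7   7   7   7   7   7   7
  3   0   0  11  11  13  13  16  16  18  18  18  18  18
  4   0   0  11  11  13  13  16  16  18  23  23  25  25

13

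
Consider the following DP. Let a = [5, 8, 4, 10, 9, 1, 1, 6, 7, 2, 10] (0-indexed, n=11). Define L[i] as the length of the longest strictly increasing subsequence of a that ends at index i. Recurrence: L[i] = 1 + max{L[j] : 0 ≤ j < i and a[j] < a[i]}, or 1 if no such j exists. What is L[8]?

3

   i    0    1    2    3    4    5    6    7    8    9   10
a[i]    5    8    4   10    9    1    1    6    7    2   10
L[i]    1    2    1    3    3    1    1    2    3    2    4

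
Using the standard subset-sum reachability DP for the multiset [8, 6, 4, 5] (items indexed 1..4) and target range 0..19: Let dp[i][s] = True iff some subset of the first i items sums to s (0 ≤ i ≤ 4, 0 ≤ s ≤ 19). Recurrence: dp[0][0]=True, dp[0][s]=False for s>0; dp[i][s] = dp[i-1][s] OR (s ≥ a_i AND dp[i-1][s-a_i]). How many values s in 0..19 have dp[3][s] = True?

i\s   0   1   2   3   4   5   6   7   8   9  10  11  12  13  14  15  16  17  18  19
  0   T   F   F   F   F   F   F   F   F   F   F   F   F   F   F   F   F   F   F   F
  1   T   F   F   F   F   F   F   F   T   F   F   F   F   F   F   F   F   F   F   F
  2   T   F   F   F   F   F   T   F   T   F   F   F   F   F   T   F   F   F   F   F
  3   T   F   F   F   T   F   T   F   T   F   T   F   T   F   T   F   F   F   T   F
  4   T   F   F   F   T   T   T   F   T   T   T   T   T   T   T   T   F   T   T   T

8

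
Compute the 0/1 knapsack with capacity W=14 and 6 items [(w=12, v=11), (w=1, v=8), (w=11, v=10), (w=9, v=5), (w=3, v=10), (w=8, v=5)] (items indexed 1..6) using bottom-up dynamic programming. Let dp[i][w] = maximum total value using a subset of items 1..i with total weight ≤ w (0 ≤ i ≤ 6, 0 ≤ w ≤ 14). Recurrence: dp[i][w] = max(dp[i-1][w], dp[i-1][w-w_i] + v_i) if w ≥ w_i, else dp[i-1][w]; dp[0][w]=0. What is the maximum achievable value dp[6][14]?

i\w   0   1   2   3   4   5   6   7   8   9  10  11  12  13  14
  0   0   0   0   0   0   0   0   0   0   0   0   0   0   0   0
  1   0   0   0   0   0   0   0   0   0   0   0   0  11  11  11
  2   0   8   8   8   8   8   8   8   8   8   8   8  11  19  19
  3   0   8   8   8   8   8   8   8   8   8   8  10  18  19  19
  4   0   8   8   8   8   8   8   8   8   8  13  13  18  19  19
  5   0   8   8  10  18  18  18  18  18  18  18  18  18  23  23
  6   0   8   8  10  18  18  18  18  18  18  18  18  23  23  23

23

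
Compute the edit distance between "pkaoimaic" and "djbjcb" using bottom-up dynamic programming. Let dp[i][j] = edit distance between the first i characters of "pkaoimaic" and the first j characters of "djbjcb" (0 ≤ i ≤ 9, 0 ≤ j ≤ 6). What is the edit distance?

   ''  d  j  b  j  c  b
''  0  1  2  3  4  5  6
 p  1  1  2  3  4  5  6
 k  2  2  2  3  4  5  6
 a  3  3  3  3  4  5  6
 o  4  4  4  4  4  5  6
 i  5  5  5  5  5  5  6
 m  6  6  6  6  6  6  6
 a  7  7  7  7  7  7  7
 i  8  8  8  8  8  8  8
 c  9  9  9  9  9  8  9

9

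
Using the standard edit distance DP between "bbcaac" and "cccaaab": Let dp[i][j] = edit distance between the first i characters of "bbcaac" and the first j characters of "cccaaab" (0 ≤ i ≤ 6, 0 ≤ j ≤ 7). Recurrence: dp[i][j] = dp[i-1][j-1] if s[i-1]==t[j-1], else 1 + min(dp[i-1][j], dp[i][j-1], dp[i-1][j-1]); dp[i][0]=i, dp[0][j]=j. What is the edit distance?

4

   ''  c  c  c  a  a  a  b
''  0  1  2  3  4  5  6  7
 b  1  1  2  3  4  5  6  6
 b  2  2  2  3  4  5  6  6
 c  3  2  2  2  3  4  5  6
 a  4  3  3  3  2  3  4  5
 a  5  4  4  4  3  2  3  4
 c  6  5  4  4  4  3  3  4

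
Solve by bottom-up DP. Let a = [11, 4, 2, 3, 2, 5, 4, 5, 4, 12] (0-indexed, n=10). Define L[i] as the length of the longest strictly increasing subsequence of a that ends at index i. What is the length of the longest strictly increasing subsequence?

   i    0    1    2    3    4    5    6    7    8    9
a[i]   11    4    2    3    2    5    4    5    4   12
L[i]    1    1    1    2    1    3    3    4    3    5

5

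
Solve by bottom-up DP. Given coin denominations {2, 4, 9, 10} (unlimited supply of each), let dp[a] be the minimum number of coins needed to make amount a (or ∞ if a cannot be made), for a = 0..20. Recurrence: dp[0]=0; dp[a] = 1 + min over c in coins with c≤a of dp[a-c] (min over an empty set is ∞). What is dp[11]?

2

 a  0  1  2  3  4  5  6  7  8  9 10 11 12 13 14 15 16 17 18 19 20
dp  0  -  1  -  1  -  2  -  2  1  1  2  2  2  2  3  3  3  2  2  2
(- denotes ∞ / unreachable)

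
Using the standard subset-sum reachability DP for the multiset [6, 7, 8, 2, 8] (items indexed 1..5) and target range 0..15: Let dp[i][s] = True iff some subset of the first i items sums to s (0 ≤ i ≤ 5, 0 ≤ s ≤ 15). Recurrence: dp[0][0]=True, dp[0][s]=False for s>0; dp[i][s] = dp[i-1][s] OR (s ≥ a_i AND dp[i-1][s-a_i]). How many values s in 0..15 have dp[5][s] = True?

i\s   0   1   2   3   4   5   6   7   8   9  10  11  12  13  14  15
  0   T   F   F   F   F   F   F   F   F   F   F   F   F   F   F   F
  1   T   F   F   F   F   F   T   F   F   F   F   F   F   F   F   F
  2   T   F   F   F   F   F   T   T   F   F   F   F   F   T   F   F
  3   T   F   F   F   F   F   T   T   T   F   F   F   F   T   T   T
  4   T   F   T   F   F   F   T   T   T   T   T   F   F   T   T   T
  5   T   F   T   F   F   F   T   T   T   T   T   F   F   T   T   T

10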